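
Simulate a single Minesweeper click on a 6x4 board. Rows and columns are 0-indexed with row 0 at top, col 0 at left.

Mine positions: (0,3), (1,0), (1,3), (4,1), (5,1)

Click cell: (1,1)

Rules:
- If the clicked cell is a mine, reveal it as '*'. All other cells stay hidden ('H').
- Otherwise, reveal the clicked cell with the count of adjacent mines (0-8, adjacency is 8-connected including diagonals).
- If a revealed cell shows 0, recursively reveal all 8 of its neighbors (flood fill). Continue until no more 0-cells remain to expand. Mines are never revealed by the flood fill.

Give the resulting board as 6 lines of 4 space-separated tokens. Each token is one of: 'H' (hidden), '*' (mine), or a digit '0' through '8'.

H H H H
H 1 H H
H H H H
H H H H
H H H H
H H H H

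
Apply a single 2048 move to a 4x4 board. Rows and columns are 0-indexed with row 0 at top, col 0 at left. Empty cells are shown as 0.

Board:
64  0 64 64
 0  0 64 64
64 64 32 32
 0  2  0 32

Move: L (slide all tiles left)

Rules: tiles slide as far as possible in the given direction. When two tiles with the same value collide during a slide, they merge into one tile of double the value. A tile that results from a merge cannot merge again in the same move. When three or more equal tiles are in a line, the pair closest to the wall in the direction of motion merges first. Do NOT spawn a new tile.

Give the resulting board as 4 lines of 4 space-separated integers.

Answer: 128  64   0   0
128   0   0   0
128  64   0   0
  2  32   0   0

Derivation:
Slide left:
row 0: [64, 0, 64, 64] -> [128, 64, 0, 0]
row 1: [0, 0, 64, 64] -> [128, 0, 0, 0]
row 2: [64, 64, 32, 32] -> [128, 64, 0, 0]
row 3: [0, 2, 0, 32] -> [2, 32, 0, 0]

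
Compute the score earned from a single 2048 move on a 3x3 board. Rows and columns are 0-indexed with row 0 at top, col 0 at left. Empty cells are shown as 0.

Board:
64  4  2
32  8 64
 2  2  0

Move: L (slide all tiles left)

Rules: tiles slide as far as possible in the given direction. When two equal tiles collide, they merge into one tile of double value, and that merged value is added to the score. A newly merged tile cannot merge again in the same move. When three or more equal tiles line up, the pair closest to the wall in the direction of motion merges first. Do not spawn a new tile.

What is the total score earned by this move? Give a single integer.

Slide left:
row 0: [64, 4, 2] -> [64, 4, 2]  score +0 (running 0)
row 1: [32, 8, 64] -> [32, 8, 64]  score +0 (running 0)
row 2: [2, 2, 0] -> [4, 0, 0]  score +4 (running 4)
Board after move:
64  4  2
32  8 64
 4  0  0

Answer: 4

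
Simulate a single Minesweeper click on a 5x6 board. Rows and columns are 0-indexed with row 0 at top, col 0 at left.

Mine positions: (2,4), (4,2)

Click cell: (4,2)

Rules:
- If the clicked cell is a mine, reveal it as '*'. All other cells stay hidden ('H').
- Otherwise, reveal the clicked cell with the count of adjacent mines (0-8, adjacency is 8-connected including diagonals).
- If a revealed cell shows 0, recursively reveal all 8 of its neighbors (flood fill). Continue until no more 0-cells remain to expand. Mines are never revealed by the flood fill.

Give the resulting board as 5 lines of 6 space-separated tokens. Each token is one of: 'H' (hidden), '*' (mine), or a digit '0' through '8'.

H H H H H H
H H H H H H
H H H H H H
H H H H H H
H H * H H H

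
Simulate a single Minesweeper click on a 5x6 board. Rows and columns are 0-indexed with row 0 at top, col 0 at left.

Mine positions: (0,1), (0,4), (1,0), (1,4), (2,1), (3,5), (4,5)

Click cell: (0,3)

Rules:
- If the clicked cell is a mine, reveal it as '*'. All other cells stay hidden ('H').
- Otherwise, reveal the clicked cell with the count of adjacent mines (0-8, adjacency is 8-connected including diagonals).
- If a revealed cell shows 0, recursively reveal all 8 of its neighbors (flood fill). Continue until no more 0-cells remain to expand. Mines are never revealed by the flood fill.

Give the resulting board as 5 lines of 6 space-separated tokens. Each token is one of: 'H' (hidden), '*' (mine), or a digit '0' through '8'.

H H H 2 H H
H H H H H H
H H H H H H
H H H H H H
H H H H H H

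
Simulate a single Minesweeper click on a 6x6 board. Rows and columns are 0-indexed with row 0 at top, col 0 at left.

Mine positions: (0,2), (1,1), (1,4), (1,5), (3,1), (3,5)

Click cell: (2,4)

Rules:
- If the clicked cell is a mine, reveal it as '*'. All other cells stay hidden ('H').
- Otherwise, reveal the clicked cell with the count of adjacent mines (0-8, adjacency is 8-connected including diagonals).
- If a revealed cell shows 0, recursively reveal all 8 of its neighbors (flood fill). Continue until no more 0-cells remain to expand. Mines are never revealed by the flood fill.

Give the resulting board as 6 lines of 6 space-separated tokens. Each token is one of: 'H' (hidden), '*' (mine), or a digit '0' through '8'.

H H H H H H
H H H H H H
H H H H 3 H
H H H H H H
H H H H H H
H H H H H H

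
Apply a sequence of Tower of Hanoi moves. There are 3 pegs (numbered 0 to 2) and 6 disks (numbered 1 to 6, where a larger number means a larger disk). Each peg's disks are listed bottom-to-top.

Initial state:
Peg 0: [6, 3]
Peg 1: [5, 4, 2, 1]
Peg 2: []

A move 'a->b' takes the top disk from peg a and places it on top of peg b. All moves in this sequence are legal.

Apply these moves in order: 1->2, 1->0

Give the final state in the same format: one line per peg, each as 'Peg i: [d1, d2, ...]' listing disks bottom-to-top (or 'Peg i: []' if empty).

Answer: Peg 0: [6, 3, 2]
Peg 1: [5, 4]
Peg 2: [1]

Derivation:
After move 1 (1->2):
Peg 0: [6, 3]
Peg 1: [5, 4, 2]
Peg 2: [1]

After move 2 (1->0):
Peg 0: [6, 3, 2]
Peg 1: [5, 4]
Peg 2: [1]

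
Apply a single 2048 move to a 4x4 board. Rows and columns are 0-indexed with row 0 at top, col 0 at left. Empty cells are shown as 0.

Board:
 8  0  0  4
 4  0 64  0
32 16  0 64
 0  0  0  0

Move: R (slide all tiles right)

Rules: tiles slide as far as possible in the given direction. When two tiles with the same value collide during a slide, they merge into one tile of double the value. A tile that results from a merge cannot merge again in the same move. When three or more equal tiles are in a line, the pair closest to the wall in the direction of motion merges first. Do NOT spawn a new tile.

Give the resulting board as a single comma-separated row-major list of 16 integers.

Slide right:
row 0: [8, 0, 0, 4] -> [0, 0, 8, 4]
row 1: [4, 0, 64, 0] -> [0, 0, 4, 64]
row 2: [32, 16, 0, 64] -> [0, 32, 16, 64]
row 3: [0, 0, 0, 0] -> [0, 0, 0, 0]

Answer: 0, 0, 8, 4, 0, 0, 4, 64, 0, 32, 16, 64, 0, 0, 0, 0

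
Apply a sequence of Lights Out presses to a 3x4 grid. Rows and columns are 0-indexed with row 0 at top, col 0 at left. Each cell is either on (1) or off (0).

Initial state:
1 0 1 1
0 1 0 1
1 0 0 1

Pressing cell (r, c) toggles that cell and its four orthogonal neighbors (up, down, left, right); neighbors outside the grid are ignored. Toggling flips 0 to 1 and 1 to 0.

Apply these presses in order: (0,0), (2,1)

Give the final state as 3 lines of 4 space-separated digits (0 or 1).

Answer: 0 1 1 1
1 0 0 1
0 1 1 1

Derivation:
After press 1 at (0,0):
0 1 1 1
1 1 0 1
1 0 0 1

After press 2 at (2,1):
0 1 1 1
1 0 0 1
0 1 1 1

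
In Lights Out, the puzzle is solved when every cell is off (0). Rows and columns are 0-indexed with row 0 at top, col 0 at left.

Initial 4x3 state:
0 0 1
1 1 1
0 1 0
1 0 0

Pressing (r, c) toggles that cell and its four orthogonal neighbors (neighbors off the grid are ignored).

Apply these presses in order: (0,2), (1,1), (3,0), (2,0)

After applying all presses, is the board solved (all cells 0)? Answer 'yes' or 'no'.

Answer: no

Derivation:
After press 1 at (0,2):
0 1 0
1 1 0
0 1 0
1 0 0

After press 2 at (1,1):
0 0 0
0 0 1
0 0 0
1 0 0

After press 3 at (3,0):
0 0 0
0 0 1
1 0 0
0 1 0

After press 4 at (2,0):
0 0 0
1 0 1
0 1 0
1 1 0

Lights still on: 5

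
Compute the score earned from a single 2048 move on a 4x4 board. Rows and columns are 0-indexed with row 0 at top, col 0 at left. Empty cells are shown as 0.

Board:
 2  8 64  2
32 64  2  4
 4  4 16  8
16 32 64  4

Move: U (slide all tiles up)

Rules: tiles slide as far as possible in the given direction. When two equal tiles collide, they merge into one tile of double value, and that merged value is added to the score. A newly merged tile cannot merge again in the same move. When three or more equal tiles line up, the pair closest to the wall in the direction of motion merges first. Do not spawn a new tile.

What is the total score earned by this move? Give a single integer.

Answer: 0

Derivation:
Slide up:
col 0: [2, 32, 4, 16] -> [2, 32, 4, 16]  score +0 (running 0)
col 1: [8, 64, 4, 32] -> [8, 64, 4, 32]  score +0 (running 0)
col 2: [64, 2, 16, 64] -> [64, 2, 16, 64]  score +0 (running 0)
col 3: [2, 4, 8, 4] -> [2, 4, 8, 4]  score +0 (running 0)
Board after move:
 2  8 64  2
32 64  2  4
 4  4 16  8
16 32 64  4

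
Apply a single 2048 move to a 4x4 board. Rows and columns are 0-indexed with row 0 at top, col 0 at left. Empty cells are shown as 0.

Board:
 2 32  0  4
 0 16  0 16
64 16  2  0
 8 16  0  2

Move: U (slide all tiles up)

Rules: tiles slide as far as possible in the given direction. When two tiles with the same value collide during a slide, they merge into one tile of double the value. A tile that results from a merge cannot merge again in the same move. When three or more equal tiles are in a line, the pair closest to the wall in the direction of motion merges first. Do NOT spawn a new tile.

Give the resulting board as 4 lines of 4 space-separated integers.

Answer:  2 32  2  4
64 32  0 16
 8 16  0  2
 0  0  0  0

Derivation:
Slide up:
col 0: [2, 0, 64, 8] -> [2, 64, 8, 0]
col 1: [32, 16, 16, 16] -> [32, 32, 16, 0]
col 2: [0, 0, 2, 0] -> [2, 0, 0, 0]
col 3: [4, 16, 0, 2] -> [4, 16, 2, 0]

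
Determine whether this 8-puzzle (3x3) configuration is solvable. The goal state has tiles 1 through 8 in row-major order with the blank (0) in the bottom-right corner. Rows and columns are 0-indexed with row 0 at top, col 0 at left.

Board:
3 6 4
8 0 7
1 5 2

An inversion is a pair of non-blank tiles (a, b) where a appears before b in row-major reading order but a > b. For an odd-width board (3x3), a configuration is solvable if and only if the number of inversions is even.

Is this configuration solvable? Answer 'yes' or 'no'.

Answer: yes

Derivation:
Inversions (pairs i<j in row-major order where tile[i] > tile[j] > 0): 16
16 is even, so the puzzle is solvable.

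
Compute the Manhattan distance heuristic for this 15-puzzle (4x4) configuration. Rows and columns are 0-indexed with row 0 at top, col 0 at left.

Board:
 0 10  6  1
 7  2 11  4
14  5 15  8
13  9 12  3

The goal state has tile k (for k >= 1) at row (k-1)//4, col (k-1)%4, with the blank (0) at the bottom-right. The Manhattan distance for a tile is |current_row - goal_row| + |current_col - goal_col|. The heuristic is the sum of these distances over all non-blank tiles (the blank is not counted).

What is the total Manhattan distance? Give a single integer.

Answer: 26

Derivation:
Tile 10: (0,1)->(2,1) = 2
Tile 6: (0,2)->(1,1) = 2
Tile 1: (0,3)->(0,0) = 3
Tile 7: (1,0)->(1,2) = 2
Tile 2: (1,1)->(0,1) = 1
Tile 11: (1,2)->(2,2) = 1
Tile 4: (1,3)->(0,3) = 1
Tile 14: (2,0)->(3,1) = 2
Tile 5: (2,1)->(1,0) = 2
Tile 15: (2,2)->(3,2) = 1
Tile 8: (2,3)->(1,3) = 1
Tile 13: (3,0)->(3,0) = 0
Tile 9: (3,1)->(2,0) = 2
Tile 12: (3,2)->(2,3) = 2
Tile 3: (3,3)->(0,2) = 4
Sum: 2 + 2 + 3 + 2 + 1 + 1 + 1 + 2 + 2 + 1 + 1 + 0 + 2 + 2 + 4 = 26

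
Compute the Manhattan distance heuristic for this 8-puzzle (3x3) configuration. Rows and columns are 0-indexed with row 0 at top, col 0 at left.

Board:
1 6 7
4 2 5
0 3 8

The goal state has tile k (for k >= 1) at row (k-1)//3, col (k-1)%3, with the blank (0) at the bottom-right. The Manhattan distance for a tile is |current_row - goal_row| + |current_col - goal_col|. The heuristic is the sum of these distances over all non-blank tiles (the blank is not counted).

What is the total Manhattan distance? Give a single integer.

Answer: 12

Derivation:
Tile 1: at (0,0), goal (0,0), distance |0-0|+|0-0| = 0
Tile 6: at (0,1), goal (1,2), distance |0-1|+|1-2| = 2
Tile 7: at (0,2), goal (2,0), distance |0-2|+|2-0| = 4
Tile 4: at (1,0), goal (1,0), distance |1-1|+|0-0| = 0
Tile 2: at (1,1), goal (0,1), distance |1-0|+|1-1| = 1
Tile 5: at (1,2), goal (1,1), distance |1-1|+|2-1| = 1
Tile 3: at (2,1), goal (0,2), distance |2-0|+|1-2| = 3
Tile 8: at (2,2), goal (2,1), distance |2-2|+|2-1| = 1
Sum: 0 + 2 + 4 + 0 + 1 + 1 + 3 + 1 = 12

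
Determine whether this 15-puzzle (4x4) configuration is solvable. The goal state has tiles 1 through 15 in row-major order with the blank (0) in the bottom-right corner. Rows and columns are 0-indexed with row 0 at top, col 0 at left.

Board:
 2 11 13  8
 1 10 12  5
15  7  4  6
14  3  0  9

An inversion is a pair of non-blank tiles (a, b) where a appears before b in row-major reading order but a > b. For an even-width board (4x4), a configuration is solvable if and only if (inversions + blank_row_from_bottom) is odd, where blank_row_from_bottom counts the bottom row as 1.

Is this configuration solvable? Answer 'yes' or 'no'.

Inversions: 53
Blank is in row 3 (0-indexed from top), which is row 1 counting from the bottom (bottom = 1).
53 + 1 = 54, which is even, so the puzzle is not solvable.

Answer: no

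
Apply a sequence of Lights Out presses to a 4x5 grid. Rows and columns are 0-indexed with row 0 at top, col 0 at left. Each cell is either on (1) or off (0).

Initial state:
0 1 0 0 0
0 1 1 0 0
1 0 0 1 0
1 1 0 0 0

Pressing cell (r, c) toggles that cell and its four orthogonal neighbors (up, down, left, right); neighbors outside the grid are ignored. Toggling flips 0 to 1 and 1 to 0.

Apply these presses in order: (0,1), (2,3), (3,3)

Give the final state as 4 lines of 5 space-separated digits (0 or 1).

After press 1 at (0,1):
1 0 1 0 0
0 0 1 0 0
1 0 0 1 0
1 1 0 0 0

After press 2 at (2,3):
1 0 1 0 0
0 0 1 1 0
1 0 1 0 1
1 1 0 1 0

After press 3 at (3,3):
1 0 1 0 0
0 0 1 1 0
1 0 1 1 1
1 1 1 0 1

Answer: 1 0 1 0 0
0 0 1 1 0
1 0 1 1 1
1 1 1 0 1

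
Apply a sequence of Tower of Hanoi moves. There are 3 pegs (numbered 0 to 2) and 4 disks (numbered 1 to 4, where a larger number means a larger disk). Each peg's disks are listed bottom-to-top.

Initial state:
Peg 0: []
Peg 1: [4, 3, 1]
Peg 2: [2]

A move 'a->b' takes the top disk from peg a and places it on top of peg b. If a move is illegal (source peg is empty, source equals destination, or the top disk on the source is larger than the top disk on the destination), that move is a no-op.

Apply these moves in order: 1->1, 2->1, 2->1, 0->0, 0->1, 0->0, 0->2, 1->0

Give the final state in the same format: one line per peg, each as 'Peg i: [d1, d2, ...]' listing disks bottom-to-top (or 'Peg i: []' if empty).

Answer: Peg 0: [1]
Peg 1: [4, 3]
Peg 2: [2]

Derivation:
After move 1 (1->1):
Peg 0: []
Peg 1: [4, 3, 1]
Peg 2: [2]

After move 2 (2->1):
Peg 0: []
Peg 1: [4, 3, 1]
Peg 2: [2]

After move 3 (2->1):
Peg 0: []
Peg 1: [4, 3, 1]
Peg 2: [2]

After move 4 (0->0):
Peg 0: []
Peg 1: [4, 3, 1]
Peg 2: [2]

After move 5 (0->1):
Peg 0: []
Peg 1: [4, 3, 1]
Peg 2: [2]

After move 6 (0->0):
Peg 0: []
Peg 1: [4, 3, 1]
Peg 2: [2]

After move 7 (0->2):
Peg 0: []
Peg 1: [4, 3, 1]
Peg 2: [2]

After move 8 (1->0):
Peg 0: [1]
Peg 1: [4, 3]
Peg 2: [2]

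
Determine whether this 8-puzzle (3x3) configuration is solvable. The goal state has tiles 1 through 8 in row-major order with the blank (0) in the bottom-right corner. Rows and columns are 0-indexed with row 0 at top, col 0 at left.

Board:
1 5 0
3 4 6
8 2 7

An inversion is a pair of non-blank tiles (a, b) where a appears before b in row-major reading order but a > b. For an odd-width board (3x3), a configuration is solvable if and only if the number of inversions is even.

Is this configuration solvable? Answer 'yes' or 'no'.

Inversions (pairs i<j in row-major order where tile[i] > tile[j] > 0): 8
8 is even, so the puzzle is solvable.

Answer: yes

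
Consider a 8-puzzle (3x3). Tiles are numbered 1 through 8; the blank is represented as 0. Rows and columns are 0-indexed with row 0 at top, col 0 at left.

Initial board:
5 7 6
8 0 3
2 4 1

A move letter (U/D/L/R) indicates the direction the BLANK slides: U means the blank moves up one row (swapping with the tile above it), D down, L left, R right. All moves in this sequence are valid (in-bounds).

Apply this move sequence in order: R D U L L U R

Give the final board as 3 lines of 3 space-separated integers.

Answer: 7 0 6
5 8 3
2 4 1

Derivation:
After move 1 (R):
5 7 6
8 3 0
2 4 1

After move 2 (D):
5 7 6
8 3 1
2 4 0

After move 3 (U):
5 7 6
8 3 0
2 4 1

After move 4 (L):
5 7 6
8 0 3
2 4 1

After move 5 (L):
5 7 6
0 8 3
2 4 1

After move 6 (U):
0 7 6
5 8 3
2 4 1

After move 7 (R):
7 0 6
5 8 3
2 4 1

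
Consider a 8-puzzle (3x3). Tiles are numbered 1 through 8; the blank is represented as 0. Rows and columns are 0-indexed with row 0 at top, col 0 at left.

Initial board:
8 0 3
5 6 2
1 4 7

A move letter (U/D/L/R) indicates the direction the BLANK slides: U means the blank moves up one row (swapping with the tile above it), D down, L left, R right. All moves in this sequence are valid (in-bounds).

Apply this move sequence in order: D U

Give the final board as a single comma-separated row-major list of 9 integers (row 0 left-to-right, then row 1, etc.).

Answer: 8, 0, 3, 5, 6, 2, 1, 4, 7

Derivation:
After move 1 (D):
8 6 3
5 0 2
1 4 7

After move 2 (U):
8 0 3
5 6 2
1 4 7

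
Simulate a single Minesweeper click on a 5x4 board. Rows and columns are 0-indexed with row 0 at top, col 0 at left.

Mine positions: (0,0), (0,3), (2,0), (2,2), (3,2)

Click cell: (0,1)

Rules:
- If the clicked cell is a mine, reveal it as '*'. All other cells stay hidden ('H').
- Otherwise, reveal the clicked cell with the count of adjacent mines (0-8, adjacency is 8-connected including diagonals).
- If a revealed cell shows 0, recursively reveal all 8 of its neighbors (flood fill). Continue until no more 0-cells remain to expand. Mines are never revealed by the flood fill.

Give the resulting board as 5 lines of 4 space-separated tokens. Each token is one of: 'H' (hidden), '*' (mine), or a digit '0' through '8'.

H 1 H H
H H H H
H H H H
H H H H
H H H H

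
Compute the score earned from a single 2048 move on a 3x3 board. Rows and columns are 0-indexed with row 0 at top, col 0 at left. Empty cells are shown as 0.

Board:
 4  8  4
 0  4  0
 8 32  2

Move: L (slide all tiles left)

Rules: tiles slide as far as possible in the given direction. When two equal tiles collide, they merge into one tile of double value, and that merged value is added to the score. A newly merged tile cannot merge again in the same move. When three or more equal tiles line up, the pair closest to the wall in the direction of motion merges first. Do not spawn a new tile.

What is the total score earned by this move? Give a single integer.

Slide left:
row 0: [4, 8, 4] -> [4, 8, 4]  score +0 (running 0)
row 1: [0, 4, 0] -> [4, 0, 0]  score +0 (running 0)
row 2: [8, 32, 2] -> [8, 32, 2]  score +0 (running 0)
Board after move:
 4  8  4
 4  0  0
 8 32  2

Answer: 0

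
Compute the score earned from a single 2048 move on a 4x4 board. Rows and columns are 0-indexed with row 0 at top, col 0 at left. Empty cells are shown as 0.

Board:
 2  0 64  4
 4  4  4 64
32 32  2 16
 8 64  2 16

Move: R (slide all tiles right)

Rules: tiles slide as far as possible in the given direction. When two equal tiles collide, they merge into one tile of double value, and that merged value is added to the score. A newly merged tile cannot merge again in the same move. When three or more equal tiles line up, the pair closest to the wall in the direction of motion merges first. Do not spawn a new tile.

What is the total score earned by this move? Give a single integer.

Answer: 72

Derivation:
Slide right:
row 0: [2, 0, 64, 4] -> [0, 2, 64, 4]  score +0 (running 0)
row 1: [4, 4, 4, 64] -> [0, 4, 8, 64]  score +8 (running 8)
row 2: [32, 32, 2, 16] -> [0, 64, 2, 16]  score +64 (running 72)
row 3: [8, 64, 2, 16] -> [8, 64, 2, 16]  score +0 (running 72)
Board after move:
 0  2 64  4
 0  4  8 64
 0 64  2 16
 8 64  2 16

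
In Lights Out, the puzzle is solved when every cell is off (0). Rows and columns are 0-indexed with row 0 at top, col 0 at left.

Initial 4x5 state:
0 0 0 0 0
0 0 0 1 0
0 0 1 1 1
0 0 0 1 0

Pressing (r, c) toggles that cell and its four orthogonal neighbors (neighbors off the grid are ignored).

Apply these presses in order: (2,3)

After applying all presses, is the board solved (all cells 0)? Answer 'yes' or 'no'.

After press 1 at (2,3):
0 0 0 0 0
0 0 0 0 0
0 0 0 0 0
0 0 0 0 0

Lights still on: 0

Answer: yes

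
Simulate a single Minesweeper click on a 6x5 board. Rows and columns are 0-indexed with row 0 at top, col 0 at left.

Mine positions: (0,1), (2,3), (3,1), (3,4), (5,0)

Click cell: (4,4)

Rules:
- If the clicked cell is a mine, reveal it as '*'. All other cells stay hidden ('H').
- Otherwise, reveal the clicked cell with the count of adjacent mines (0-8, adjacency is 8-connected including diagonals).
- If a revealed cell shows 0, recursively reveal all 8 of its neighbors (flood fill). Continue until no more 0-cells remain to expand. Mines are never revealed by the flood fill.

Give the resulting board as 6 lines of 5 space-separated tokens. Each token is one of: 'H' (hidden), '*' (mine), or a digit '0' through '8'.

H H H H H
H H H H H
H H H H H
H H H H H
H H H H 1
H H H H H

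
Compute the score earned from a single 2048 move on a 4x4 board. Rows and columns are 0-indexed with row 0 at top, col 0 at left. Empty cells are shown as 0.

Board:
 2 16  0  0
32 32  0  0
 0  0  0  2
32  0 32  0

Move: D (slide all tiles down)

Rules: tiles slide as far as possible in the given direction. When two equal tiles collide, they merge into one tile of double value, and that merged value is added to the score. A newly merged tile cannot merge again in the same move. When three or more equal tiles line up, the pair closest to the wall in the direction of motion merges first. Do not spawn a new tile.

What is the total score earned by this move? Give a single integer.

Slide down:
col 0: [2, 32, 0, 32] -> [0, 0, 2, 64]  score +64 (running 64)
col 1: [16, 32, 0, 0] -> [0, 0, 16, 32]  score +0 (running 64)
col 2: [0, 0, 0, 32] -> [0, 0, 0, 32]  score +0 (running 64)
col 3: [0, 0, 2, 0] -> [0, 0, 0, 2]  score +0 (running 64)
Board after move:
 0  0  0  0
 0  0  0  0
 2 16  0  0
64 32 32  2

Answer: 64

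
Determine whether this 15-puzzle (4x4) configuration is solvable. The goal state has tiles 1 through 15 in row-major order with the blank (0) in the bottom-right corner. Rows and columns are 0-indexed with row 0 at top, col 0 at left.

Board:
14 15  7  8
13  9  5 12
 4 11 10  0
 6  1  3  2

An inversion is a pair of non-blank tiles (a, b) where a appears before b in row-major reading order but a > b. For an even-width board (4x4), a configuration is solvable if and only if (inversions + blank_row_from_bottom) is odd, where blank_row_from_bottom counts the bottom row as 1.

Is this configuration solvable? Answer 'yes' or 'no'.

Answer: yes

Derivation:
Inversions: 81
Blank is in row 2 (0-indexed from top), which is row 2 counting from the bottom (bottom = 1).
81 + 2 = 83, which is odd, so the puzzle is solvable.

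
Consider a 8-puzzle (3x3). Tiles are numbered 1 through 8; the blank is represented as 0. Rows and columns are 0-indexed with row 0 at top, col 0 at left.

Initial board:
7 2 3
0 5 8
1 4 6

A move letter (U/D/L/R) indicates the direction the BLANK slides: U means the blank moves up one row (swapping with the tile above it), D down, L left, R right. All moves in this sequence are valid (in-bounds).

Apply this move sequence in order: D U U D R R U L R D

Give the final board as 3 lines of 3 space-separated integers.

After move 1 (D):
7 2 3
1 5 8
0 4 6

After move 2 (U):
7 2 3
0 5 8
1 4 6

After move 3 (U):
0 2 3
7 5 8
1 4 6

After move 4 (D):
7 2 3
0 5 8
1 4 6

After move 5 (R):
7 2 3
5 0 8
1 4 6

After move 6 (R):
7 2 3
5 8 0
1 4 6

After move 7 (U):
7 2 0
5 8 3
1 4 6

After move 8 (L):
7 0 2
5 8 3
1 4 6

After move 9 (R):
7 2 0
5 8 3
1 4 6

After move 10 (D):
7 2 3
5 8 0
1 4 6

Answer: 7 2 3
5 8 0
1 4 6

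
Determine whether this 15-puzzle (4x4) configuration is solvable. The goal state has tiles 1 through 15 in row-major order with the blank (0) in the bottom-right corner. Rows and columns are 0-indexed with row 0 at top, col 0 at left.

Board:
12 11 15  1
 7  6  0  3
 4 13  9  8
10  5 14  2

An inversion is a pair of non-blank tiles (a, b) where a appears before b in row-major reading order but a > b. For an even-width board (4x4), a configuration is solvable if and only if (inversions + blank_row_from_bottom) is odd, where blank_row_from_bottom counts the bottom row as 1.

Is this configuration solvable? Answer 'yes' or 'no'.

Inversions: 58
Blank is in row 1 (0-indexed from top), which is row 3 counting from the bottom (bottom = 1).
58 + 3 = 61, which is odd, so the puzzle is solvable.

Answer: yes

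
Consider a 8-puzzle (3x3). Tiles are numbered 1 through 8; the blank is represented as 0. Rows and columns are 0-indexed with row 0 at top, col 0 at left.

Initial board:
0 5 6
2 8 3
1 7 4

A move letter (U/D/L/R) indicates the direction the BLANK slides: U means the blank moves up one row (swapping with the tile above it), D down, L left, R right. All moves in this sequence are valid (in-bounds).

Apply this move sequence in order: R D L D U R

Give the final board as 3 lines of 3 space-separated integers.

After move 1 (R):
5 0 6
2 8 3
1 7 4

After move 2 (D):
5 8 6
2 0 3
1 7 4

After move 3 (L):
5 8 6
0 2 3
1 7 4

After move 4 (D):
5 8 6
1 2 3
0 7 4

After move 5 (U):
5 8 6
0 2 3
1 7 4

After move 6 (R):
5 8 6
2 0 3
1 7 4

Answer: 5 8 6
2 0 3
1 7 4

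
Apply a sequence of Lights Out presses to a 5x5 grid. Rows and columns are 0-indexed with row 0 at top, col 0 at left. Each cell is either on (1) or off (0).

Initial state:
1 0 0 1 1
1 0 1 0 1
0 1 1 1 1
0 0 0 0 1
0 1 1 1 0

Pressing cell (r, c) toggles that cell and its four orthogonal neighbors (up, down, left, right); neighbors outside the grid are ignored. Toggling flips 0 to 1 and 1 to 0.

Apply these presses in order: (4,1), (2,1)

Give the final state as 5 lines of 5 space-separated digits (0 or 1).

Answer: 1 0 0 1 1
1 1 1 0 1
1 0 0 1 1
0 0 0 0 1
1 0 0 1 0

Derivation:
After press 1 at (4,1):
1 0 0 1 1
1 0 1 0 1
0 1 1 1 1
0 1 0 0 1
1 0 0 1 0

After press 2 at (2,1):
1 0 0 1 1
1 1 1 0 1
1 0 0 1 1
0 0 0 0 1
1 0 0 1 0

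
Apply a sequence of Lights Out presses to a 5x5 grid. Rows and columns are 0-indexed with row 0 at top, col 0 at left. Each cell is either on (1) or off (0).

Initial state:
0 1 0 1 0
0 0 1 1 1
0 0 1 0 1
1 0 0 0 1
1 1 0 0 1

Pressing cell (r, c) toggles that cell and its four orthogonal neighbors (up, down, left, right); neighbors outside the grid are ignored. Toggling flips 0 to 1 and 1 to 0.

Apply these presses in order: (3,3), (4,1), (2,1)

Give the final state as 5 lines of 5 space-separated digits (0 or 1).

After press 1 at (3,3):
0 1 0 1 0
0 0 1 1 1
0 0 1 1 1
1 0 1 1 0
1 1 0 1 1

After press 2 at (4,1):
0 1 0 1 0
0 0 1 1 1
0 0 1 1 1
1 1 1 1 0
0 0 1 1 1

After press 3 at (2,1):
0 1 0 1 0
0 1 1 1 1
1 1 0 1 1
1 0 1 1 0
0 0 1 1 1

Answer: 0 1 0 1 0
0 1 1 1 1
1 1 0 1 1
1 0 1 1 0
0 0 1 1 1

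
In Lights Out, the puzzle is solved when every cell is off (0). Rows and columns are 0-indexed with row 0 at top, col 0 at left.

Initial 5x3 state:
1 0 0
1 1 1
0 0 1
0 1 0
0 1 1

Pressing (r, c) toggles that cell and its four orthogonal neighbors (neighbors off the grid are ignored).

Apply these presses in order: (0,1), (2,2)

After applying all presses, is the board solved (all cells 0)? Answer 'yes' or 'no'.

Answer: no

Derivation:
After press 1 at (0,1):
0 1 1
1 0 1
0 0 1
0 1 0
0 1 1

After press 2 at (2,2):
0 1 1
1 0 0
0 1 0
0 1 1
0 1 1

Lights still on: 8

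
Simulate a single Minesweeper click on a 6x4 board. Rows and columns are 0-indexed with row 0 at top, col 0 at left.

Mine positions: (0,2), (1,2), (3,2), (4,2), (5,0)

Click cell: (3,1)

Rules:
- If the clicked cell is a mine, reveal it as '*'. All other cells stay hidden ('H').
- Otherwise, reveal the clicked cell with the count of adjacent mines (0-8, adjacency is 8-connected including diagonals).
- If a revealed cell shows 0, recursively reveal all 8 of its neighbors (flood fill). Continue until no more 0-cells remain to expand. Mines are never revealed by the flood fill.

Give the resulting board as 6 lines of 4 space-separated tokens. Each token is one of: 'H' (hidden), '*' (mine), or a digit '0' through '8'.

H H H H
H H H H
H H H H
H 2 H H
H H H H
H H H H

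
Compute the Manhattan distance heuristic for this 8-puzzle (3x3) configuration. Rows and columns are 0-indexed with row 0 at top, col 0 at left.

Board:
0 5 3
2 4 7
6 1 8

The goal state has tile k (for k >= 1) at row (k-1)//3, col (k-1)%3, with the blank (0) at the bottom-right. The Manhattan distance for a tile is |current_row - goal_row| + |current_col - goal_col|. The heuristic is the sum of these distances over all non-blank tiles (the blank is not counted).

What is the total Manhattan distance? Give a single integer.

Tile 5: (0,1)->(1,1) = 1
Tile 3: (0,2)->(0,2) = 0
Tile 2: (1,0)->(0,1) = 2
Tile 4: (1,1)->(1,0) = 1
Tile 7: (1,2)->(2,0) = 3
Tile 6: (2,0)->(1,2) = 3
Tile 1: (2,1)->(0,0) = 3
Tile 8: (2,2)->(2,1) = 1
Sum: 1 + 0 + 2 + 1 + 3 + 3 + 3 + 1 = 14

Answer: 14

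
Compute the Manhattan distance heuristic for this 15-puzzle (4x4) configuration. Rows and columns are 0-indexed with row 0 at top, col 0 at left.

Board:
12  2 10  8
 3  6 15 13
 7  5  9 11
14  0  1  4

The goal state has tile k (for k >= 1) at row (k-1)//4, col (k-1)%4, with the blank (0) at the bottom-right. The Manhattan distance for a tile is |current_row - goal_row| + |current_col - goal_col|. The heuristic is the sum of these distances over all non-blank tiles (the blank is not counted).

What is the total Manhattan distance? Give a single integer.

Tile 12: at (0,0), goal (2,3), distance |0-2|+|0-3| = 5
Tile 2: at (0,1), goal (0,1), distance |0-0|+|1-1| = 0
Tile 10: at (0,2), goal (2,1), distance |0-2|+|2-1| = 3
Tile 8: at (0,3), goal (1,3), distance |0-1|+|3-3| = 1
Tile 3: at (1,0), goal (0,2), distance |1-0|+|0-2| = 3
Tile 6: at (1,1), goal (1,1), distance |1-1|+|1-1| = 0
Tile 15: at (1,2), goal (3,2), distance |1-3|+|2-2| = 2
Tile 13: at (1,3), goal (3,0), distance |1-3|+|3-0| = 5
Tile 7: at (2,0), goal (1,2), distance |2-1|+|0-2| = 3
Tile 5: at (2,1), goal (1,0), distance |2-1|+|1-0| = 2
Tile 9: at (2,2), goal (2,0), distance |2-2|+|2-0| = 2
Tile 11: at (2,3), goal (2,2), distance |2-2|+|3-2| = 1
Tile 14: at (3,0), goal (3,1), distance |3-3|+|0-1| = 1
Tile 1: at (3,2), goal (0,0), distance |3-0|+|2-0| = 5
Tile 4: at (3,3), goal (0,3), distance |3-0|+|3-3| = 3
Sum: 5 + 0 + 3 + 1 + 3 + 0 + 2 + 5 + 3 + 2 + 2 + 1 + 1 + 5 + 3 = 36

Answer: 36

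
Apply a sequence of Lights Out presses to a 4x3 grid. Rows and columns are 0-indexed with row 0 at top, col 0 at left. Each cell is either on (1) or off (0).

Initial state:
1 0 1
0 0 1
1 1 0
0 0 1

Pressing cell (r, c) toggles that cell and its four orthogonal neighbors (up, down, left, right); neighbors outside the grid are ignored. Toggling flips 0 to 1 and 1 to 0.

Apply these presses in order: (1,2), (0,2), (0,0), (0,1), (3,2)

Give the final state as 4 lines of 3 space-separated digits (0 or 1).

Answer: 1 1 0
1 0 1
1 1 0
0 1 0

Derivation:
After press 1 at (1,2):
1 0 0
0 1 0
1 1 1
0 0 1

After press 2 at (0,2):
1 1 1
0 1 1
1 1 1
0 0 1

After press 3 at (0,0):
0 0 1
1 1 1
1 1 1
0 0 1

After press 4 at (0,1):
1 1 0
1 0 1
1 1 1
0 0 1

After press 5 at (3,2):
1 1 0
1 0 1
1 1 0
0 1 0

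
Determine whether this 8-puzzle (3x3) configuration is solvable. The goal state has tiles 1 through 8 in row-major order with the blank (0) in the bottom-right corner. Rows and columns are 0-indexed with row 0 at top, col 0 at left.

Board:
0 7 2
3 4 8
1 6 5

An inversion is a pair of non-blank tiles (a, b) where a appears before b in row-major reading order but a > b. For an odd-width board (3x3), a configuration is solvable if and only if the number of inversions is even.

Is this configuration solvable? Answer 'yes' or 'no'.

Answer: no

Derivation:
Inversions (pairs i<j in row-major order where tile[i] > tile[j] > 0): 13
13 is odd, so the puzzle is not solvable.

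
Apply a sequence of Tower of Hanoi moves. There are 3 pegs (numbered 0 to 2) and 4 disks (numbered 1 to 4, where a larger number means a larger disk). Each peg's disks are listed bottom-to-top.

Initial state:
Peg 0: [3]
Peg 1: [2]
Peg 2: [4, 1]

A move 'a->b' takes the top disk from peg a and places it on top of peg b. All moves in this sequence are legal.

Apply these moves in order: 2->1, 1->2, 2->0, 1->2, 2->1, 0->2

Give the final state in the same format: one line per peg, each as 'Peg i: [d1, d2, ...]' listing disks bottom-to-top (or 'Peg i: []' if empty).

After move 1 (2->1):
Peg 0: [3]
Peg 1: [2, 1]
Peg 2: [4]

After move 2 (1->2):
Peg 0: [3]
Peg 1: [2]
Peg 2: [4, 1]

After move 3 (2->0):
Peg 0: [3, 1]
Peg 1: [2]
Peg 2: [4]

After move 4 (1->2):
Peg 0: [3, 1]
Peg 1: []
Peg 2: [4, 2]

After move 5 (2->1):
Peg 0: [3, 1]
Peg 1: [2]
Peg 2: [4]

After move 6 (0->2):
Peg 0: [3]
Peg 1: [2]
Peg 2: [4, 1]

Answer: Peg 0: [3]
Peg 1: [2]
Peg 2: [4, 1]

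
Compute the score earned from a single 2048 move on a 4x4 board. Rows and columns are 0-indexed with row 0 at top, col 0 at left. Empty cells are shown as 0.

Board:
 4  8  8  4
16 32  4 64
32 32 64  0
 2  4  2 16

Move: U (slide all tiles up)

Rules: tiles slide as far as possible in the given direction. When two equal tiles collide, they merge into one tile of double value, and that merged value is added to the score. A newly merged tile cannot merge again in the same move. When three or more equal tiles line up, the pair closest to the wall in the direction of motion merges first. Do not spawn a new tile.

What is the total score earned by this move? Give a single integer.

Answer: 64

Derivation:
Slide up:
col 0: [4, 16, 32, 2] -> [4, 16, 32, 2]  score +0 (running 0)
col 1: [8, 32, 32, 4] -> [8, 64, 4, 0]  score +64 (running 64)
col 2: [8, 4, 64, 2] -> [8, 4, 64, 2]  score +0 (running 64)
col 3: [4, 64, 0, 16] -> [4, 64, 16, 0]  score +0 (running 64)
Board after move:
 4  8  8  4
16 64  4 64
32  4 64 16
 2  0  2  0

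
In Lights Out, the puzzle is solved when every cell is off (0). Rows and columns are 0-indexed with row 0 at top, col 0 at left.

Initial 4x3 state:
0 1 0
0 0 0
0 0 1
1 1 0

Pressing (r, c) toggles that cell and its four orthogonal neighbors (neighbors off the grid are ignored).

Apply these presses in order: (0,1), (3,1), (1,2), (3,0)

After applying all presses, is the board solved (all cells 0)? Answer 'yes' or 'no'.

Answer: no

Derivation:
After press 1 at (0,1):
1 0 1
0 1 0
0 0 1
1 1 0

After press 2 at (3,1):
1 0 1
0 1 0
0 1 1
0 0 1

After press 3 at (1,2):
1 0 0
0 0 1
0 1 0
0 0 1

After press 4 at (3,0):
1 0 0
0 0 1
1 1 0
1 1 1

Lights still on: 7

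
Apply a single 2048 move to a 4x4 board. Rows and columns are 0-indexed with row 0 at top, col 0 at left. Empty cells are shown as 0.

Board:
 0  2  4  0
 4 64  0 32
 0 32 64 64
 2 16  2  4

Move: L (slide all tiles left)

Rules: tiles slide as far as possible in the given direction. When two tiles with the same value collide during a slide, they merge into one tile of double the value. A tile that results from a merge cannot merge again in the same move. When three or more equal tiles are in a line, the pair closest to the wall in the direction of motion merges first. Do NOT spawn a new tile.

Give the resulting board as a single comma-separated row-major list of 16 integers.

Answer: 2, 4, 0, 0, 4, 64, 32, 0, 32, 128, 0, 0, 2, 16, 2, 4

Derivation:
Slide left:
row 0: [0, 2, 4, 0] -> [2, 4, 0, 0]
row 1: [4, 64, 0, 32] -> [4, 64, 32, 0]
row 2: [0, 32, 64, 64] -> [32, 128, 0, 0]
row 3: [2, 16, 2, 4] -> [2, 16, 2, 4]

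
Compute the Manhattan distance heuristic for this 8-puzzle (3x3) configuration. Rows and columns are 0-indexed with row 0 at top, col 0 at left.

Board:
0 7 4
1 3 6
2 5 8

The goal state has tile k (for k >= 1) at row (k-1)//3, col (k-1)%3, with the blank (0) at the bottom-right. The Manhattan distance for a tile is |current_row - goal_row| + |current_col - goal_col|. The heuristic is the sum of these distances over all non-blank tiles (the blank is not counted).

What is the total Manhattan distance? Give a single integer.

Tile 7: (0,1)->(2,0) = 3
Tile 4: (0,2)->(1,0) = 3
Tile 1: (1,0)->(0,0) = 1
Tile 3: (1,1)->(0,2) = 2
Tile 6: (1,2)->(1,2) = 0
Tile 2: (2,0)->(0,1) = 3
Tile 5: (2,1)->(1,1) = 1
Tile 8: (2,2)->(2,1) = 1
Sum: 3 + 3 + 1 + 2 + 0 + 3 + 1 + 1 = 14

Answer: 14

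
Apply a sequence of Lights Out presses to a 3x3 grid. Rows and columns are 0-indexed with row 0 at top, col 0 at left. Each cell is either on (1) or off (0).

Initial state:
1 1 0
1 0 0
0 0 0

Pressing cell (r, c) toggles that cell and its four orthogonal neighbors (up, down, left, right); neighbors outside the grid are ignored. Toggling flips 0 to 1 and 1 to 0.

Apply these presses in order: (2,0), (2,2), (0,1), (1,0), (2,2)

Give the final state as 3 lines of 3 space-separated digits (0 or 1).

After press 1 at (2,0):
1 1 0
0 0 0
1 1 0

After press 2 at (2,2):
1 1 0
0 0 1
1 0 1

After press 3 at (0,1):
0 0 1
0 1 1
1 0 1

After press 4 at (1,0):
1 0 1
1 0 1
0 0 1

After press 5 at (2,2):
1 0 1
1 0 0
0 1 0

Answer: 1 0 1
1 0 0
0 1 0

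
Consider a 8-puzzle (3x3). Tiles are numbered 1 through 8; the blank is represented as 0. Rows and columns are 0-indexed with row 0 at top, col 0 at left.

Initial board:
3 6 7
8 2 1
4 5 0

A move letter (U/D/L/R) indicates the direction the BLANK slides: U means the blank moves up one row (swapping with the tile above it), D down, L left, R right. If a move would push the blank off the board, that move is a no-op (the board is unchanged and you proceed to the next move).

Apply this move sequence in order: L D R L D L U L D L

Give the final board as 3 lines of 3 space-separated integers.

After move 1 (L):
3 6 7
8 2 1
4 0 5

After move 2 (D):
3 6 7
8 2 1
4 0 5

After move 3 (R):
3 6 7
8 2 1
4 5 0

After move 4 (L):
3 6 7
8 2 1
4 0 5

After move 5 (D):
3 6 7
8 2 1
4 0 5

After move 6 (L):
3 6 7
8 2 1
0 4 5

After move 7 (U):
3 6 7
0 2 1
8 4 5

After move 8 (L):
3 6 7
0 2 1
8 4 5

After move 9 (D):
3 6 7
8 2 1
0 4 5

After move 10 (L):
3 6 7
8 2 1
0 4 5

Answer: 3 6 7
8 2 1
0 4 5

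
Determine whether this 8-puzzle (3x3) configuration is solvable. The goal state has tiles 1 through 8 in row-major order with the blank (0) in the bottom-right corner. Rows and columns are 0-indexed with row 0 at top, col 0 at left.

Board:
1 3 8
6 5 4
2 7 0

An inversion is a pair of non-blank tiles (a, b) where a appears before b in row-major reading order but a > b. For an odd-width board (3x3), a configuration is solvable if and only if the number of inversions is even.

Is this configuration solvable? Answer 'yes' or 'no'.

Answer: yes

Derivation:
Inversions (pairs i<j in row-major order where tile[i] > tile[j] > 0): 12
12 is even, so the puzzle is solvable.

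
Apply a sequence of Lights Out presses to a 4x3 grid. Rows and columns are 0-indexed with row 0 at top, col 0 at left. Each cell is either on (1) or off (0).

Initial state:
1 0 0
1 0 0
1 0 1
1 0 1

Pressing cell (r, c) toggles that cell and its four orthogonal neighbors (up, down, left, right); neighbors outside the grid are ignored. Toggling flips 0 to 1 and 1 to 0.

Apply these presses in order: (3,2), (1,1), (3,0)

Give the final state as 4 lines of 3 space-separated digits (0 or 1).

Answer: 1 1 0
0 1 1
0 1 0
0 0 0

Derivation:
After press 1 at (3,2):
1 0 0
1 0 0
1 0 0
1 1 0

After press 2 at (1,1):
1 1 0
0 1 1
1 1 0
1 1 0

After press 3 at (3,0):
1 1 0
0 1 1
0 1 0
0 0 0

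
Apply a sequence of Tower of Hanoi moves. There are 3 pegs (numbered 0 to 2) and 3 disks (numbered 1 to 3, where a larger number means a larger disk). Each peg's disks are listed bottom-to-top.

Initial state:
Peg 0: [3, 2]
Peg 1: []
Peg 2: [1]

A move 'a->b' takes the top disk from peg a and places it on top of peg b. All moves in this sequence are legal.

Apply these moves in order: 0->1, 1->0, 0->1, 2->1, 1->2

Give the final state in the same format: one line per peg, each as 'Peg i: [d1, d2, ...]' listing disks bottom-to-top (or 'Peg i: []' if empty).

After move 1 (0->1):
Peg 0: [3]
Peg 1: [2]
Peg 2: [1]

After move 2 (1->0):
Peg 0: [3, 2]
Peg 1: []
Peg 2: [1]

After move 3 (0->1):
Peg 0: [3]
Peg 1: [2]
Peg 2: [1]

After move 4 (2->1):
Peg 0: [3]
Peg 1: [2, 1]
Peg 2: []

After move 5 (1->2):
Peg 0: [3]
Peg 1: [2]
Peg 2: [1]

Answer: Peg 0: [3]
Peg 1: [2]
Peg 2: [1]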